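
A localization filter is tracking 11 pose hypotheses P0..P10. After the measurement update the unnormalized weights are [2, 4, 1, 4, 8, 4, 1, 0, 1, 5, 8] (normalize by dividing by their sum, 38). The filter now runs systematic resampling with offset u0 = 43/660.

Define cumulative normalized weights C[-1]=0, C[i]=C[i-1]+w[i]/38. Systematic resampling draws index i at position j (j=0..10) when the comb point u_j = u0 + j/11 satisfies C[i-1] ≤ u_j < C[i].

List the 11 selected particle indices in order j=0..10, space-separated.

1 1 3 4 4 5 6 9 10 10 10

C = [1/19, 3/19, 7/38, 11/38, 1/2, 23/38, 12/19, 12/19, 25/38, 15/19, 1]
j=0: u_0=43/660 ∈ [1/19, 3/19) → index 1
j=1: u_1=103/660 ∈ [1/19, 3/19) → index 1
j=2: u_2=163/660 ∈ [7/38, 11/38) → index 3
j=3: u_3=223/660 ∈ [11/38, 1/2) → index 4
j=4: u_4=283/660 ∈ [11/38, 1/2) → index 4
j=5: u_5=343/660 ∈ [1/2, 23/38) → index 5
j=6: u_6=403/660 ∈ [23/38, 12/19) → index 6
j=7: u_7=463/660 ∈ [25/38, 15/19) → index 9
j=8: u_8=523/660 ∈ [15/19, 1) → index 10
j=9: u_9=53/60 ∈ [15/19, 1) → index 10
j=10: u_10=643/660 ∈ [15/19, 1) → index 10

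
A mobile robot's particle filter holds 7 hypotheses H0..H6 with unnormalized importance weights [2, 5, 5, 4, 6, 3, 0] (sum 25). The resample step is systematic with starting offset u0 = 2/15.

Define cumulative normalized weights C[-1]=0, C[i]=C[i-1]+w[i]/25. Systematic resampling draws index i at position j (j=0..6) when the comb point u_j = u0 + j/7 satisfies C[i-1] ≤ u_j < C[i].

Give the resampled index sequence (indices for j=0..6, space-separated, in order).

1 1 2 3 4 4 5

C = [2/25, 7/25, 12/25, 16/25, 22/25, 1, 1]
j=0: u_0=2/15 ∈ [2/25, 7/25) → index 1
j=1: u_1=29/105 ∈ [2/25, 7/25) → index 1
j=2: u_2=44/105 ∈ [7/25, 12/25) → index 2
j=3: u_3=59/105 ∈ [12/25, 16/25) → index 3
j=4: u_4=74/105 ∈ [16/25, 22/25) → index 4
j=5: u_5=89/105 ∈ [16/25, 22/25) → index 4
j=6: u_6=104/105 ∈ [22/25, 1) → index 5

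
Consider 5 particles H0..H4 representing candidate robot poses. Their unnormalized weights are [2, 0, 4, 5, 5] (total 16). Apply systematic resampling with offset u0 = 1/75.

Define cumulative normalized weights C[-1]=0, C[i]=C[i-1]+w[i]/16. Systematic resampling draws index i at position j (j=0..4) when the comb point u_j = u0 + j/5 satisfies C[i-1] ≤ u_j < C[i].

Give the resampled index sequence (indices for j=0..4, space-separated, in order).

C = [1/8, 1/8, 3/8, 11/16, 1]
j=0: u_0=1/75 ∈ [0, 1/8) → index 0
j=1: u_1=16/75 ∈ [1/8, 3/8) → index 2
j=2: u_2=31/75 ∈ [3/8, 11/16) → index 3
j=3: u_3=46/75 ∈ [3/8, 11/16) → index 3
j=4: u_4=61/75 ∈ [11/16, 1) → index 4

0 2 3 3 4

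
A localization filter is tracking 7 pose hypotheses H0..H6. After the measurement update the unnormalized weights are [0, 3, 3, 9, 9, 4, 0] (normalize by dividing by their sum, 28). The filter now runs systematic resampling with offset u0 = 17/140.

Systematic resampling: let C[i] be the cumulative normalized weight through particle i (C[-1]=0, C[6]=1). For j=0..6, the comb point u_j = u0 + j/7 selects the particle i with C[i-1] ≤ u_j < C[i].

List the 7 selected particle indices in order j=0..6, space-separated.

C = [0, 3/28, 3/14, 15/28, 6/7, 1, 1]
j=0: u_0=17/140 ∈ [3/28, 3/14) → index 2
j=1: u_1=37/140 ∈ [3/14, 15/28) → index 3
j=2: u_2=57/140 ∈ [3/14, 15/28) → index 3
j=3: u_3=11/20 ∈ [15/28, 6/7) → index 4
j=4: u_4=97/140 ∈ [15/28, 6/7) → index 4
j=5: u_5=117/140 ∈ [15/28, 6/7) → index 4
j=6: u_6=137/140 ∈ [6/7, 1) → index 5

2 3 3 4 4 4 5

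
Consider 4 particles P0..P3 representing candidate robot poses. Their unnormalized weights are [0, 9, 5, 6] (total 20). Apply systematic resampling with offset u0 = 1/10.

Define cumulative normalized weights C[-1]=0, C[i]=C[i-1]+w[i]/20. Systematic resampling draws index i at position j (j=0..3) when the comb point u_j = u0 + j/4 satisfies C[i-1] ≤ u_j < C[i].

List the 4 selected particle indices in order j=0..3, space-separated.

C = [0, 9/20, 7/10, 1]
j=0: u_0=1/10 ∈ [0, 9/20) → index 1
j=1: u_1=7/20 ∈ [0, 9/20) → index 1
j=2: u_2=3/5 ∈ [9/20, 7/10) → index 2
j=3: u_3=17/20 ∈ [7/10, 1) → index 3

1 1 2 3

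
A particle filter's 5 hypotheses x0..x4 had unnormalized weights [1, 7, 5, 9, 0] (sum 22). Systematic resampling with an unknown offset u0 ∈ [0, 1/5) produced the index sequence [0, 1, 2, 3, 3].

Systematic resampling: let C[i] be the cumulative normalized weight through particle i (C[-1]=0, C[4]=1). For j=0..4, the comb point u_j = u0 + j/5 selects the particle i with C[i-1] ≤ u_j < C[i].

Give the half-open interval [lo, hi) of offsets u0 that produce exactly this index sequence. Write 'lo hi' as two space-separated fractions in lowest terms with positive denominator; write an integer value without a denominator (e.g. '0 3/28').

C = [1/22, 4/11, 13/22, 1, 1]
j=0 picked index 0: u0 ∈ [0, 1/22)
j=1 picked index 1: u0 ∈ [-17/110, 9/55)
j=2 picked index 2: u0 ∈ [-2/55, 21/110)
j=3 picked index 3: u0 ∈ [-1/110, 2/5)
j=4 picked index 3: u0 ∈ [-23/110, 1/5)
intersection: [0, 1/22)

0 1/22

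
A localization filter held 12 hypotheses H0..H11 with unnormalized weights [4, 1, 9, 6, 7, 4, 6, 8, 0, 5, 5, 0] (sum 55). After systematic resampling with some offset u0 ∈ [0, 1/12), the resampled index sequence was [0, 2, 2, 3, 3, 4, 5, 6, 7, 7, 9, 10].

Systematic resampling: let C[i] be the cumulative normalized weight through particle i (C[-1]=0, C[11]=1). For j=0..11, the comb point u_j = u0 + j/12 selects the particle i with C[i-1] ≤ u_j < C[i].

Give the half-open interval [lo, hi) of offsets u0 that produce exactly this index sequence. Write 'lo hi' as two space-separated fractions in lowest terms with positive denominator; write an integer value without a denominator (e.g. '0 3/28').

1/132 1/33

C = [4/55, 1/11, 14/55, 4/11, 27/55, 31/55, 37/55, 9/11, 9/11, 10/11, 1, 1]
j=0 picked index 0: u0 ∈ [0, 4/55)
j=1 picked index 2: u0 ∈ [1/132, 113/660)
j=2 picked index 2: u0 ∈ [-5/66, 29/330)
j=3 picked index 3: u0 ∈ [1/220, 5/44)
j=4 picked index 3: u0 ∈ [-13/165, 1/33)
j=5 picked index 4: u0 ∈ [-7/132, 49/660)
j=6 picked index 5: u0 ∈ [-1/110, 7/110)
j=7 picked index 6: u0 ∈ [-13/660, 59/660)
j=8 picked index 7: u0 ∈ [1/165, 5/33)
j=9 picked index 7: u0 ∈ [-17/220, 3/44)
j=10 picked index 9: u0 ∈ [-1/66, 5/66)
j=11 picked index 10: u0 ∈ [-1/132, 1/12)
intersection: [1/132, 1/33)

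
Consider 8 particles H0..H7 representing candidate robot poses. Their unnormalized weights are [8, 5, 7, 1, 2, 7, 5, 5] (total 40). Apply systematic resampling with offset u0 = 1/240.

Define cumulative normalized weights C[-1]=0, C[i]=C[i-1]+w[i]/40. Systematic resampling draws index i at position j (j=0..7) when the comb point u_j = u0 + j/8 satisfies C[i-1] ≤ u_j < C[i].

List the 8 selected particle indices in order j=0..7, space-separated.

0 0 1 2 3 5 6 7

C = [1/5, 13/40, 1/2, 21/40, 23/40, 3/4, 7/8, 1]
j=0: u_0=1/240 ∈ [0, 1/5) → index 0
j=1: u_1=31/240 ∈ [0, 1/5) → index 0
j=2: u_2=61/240 ∈ [1/5, 13/40) → index 1
j=3: u_3=91/240 ∈ [13/40, 1/2) → index 2
j=4: u_4=121/240 ∈ [1/2, 21/40) → index 3
j=5: u_5=151/240 ∈ [23/40, 3/4) → index 5
j=6: u_6=181/240 ∈ [3/4, 7/8) → index 6
j=7: u_7=211/240 ∈ [7/8, 1) → index 7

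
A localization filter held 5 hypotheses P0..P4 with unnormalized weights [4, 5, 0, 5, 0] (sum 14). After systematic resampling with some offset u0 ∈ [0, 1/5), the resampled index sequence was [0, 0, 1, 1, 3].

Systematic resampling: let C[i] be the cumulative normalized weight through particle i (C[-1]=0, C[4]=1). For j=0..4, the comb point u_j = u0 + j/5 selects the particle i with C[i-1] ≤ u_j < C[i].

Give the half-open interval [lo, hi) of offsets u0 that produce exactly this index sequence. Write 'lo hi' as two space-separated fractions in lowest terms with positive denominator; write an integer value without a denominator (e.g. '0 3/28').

0 3/70

C = [2/7, 9/14, 9/14, 1, 1]
j=0 picked index 0: u0 ∈ [0, 2/7)
j=1 picked index 0: u0 ∈ [-1/5, 3/35)
j=2 picked index 1: u0 ∈ [-4/35, 17/70)
j=3 picked index 1: u0 ∈ [-11/35, 3/70)
j=4 picked index 3: u0 ∈ [-11/70, 1/5)
intersection: [0, 3/70)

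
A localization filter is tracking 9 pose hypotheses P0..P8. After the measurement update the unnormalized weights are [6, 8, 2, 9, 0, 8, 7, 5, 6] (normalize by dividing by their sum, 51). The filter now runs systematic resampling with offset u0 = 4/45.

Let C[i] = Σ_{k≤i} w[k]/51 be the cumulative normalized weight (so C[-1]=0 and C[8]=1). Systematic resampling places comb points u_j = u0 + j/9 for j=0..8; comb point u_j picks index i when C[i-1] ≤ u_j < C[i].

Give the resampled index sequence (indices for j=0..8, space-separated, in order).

0 1 2 3 5 5 6 7 8

C = [2/17, 14/51, 16/51, 25/51, 25/51, 11/17, 40/51, 15/17, 1]
j=0: u_0=4/45 ∈ [0, 2/17) → index 0
j=1: u_1=1/5 ∈ [2/17, 14/51) → index 1
j=2: u_2=14/45 ∈ [14/51, 16/51) → index 2
j=3: u_3=19/45 ∈ [16/51, 25/51) → index 3
j=4: u_4=8/15 ∈ [25/51, 11/17) → index 5
j=5: u_5=29/45 ∈ [25/51, 11/17) → index 5
j=6: u_6=34/45 ∈ [11/17, 40/51) → index 6
j=7: u_7=13/15 ∈ [40/51, 15/17) → index 7
j=8: u_8=44/45 ∈ [15/17, 1) → index 8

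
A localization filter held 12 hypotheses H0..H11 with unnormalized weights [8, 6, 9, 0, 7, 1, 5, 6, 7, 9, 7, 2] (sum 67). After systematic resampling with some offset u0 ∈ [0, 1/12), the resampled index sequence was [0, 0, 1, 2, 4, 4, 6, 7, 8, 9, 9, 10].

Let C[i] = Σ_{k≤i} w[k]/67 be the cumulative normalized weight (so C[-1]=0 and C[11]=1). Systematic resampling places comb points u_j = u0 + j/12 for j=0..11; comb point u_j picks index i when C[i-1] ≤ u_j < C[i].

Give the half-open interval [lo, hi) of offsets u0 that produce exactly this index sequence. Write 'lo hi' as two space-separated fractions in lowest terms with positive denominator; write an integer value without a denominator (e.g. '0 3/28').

2/201 25/804

C = [8/67, 14/67, 23/67, 23/67, 30/67, 31/67, 36/67, 42/67, 49/67, 58/67, 65/67, 1]
j=0 picked index 0: u0 ∈ [0, 8/67)
j=1 picked index 0: u0 ∈ [-1/12, 29/804)
j=2 picked index 1: u0 ∈ [-19/402, 17/402)
j=3 picked index 2: u0 ∈ [-11/268, 25/268)
j=4 picked index 4: u0 ∈ [2/201, 23/201)
j=5 picked index 4: u0 ∈ [-59/804, 25/804)
j=6 picked index 6: u0 ∈ [-5/134, 5/134)
j=7 picked index 7: u0 ∈ [-37/804, 35/804)
j=8 picked index 8: u0 ∈ [-8/201, 13/201)
j=9 picked index 9: u0 ∈ [-5/268, 31/268)
j=10 picked index 9: u0 ∈ [-41/402, 13/402)
j=11 picked index 10: u0 ∈ [-41/804, 43/804)
intersection: [2/201, 25/804)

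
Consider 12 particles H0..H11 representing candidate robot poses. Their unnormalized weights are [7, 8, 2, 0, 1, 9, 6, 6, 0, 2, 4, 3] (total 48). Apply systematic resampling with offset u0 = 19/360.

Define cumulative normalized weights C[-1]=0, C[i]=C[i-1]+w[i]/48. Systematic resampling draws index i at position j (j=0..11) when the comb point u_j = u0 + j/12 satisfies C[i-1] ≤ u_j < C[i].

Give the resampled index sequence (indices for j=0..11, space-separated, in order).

C = [7/48, 5/16, 17/48, 17/48, 3/8, 9/16, 11/16, 13/16, 13/16, 41/48, 15/16, 1]
j=0: u_0=19/360 ∈ [0, 7/48) → index 0
j=1: u_1=49/360 ∈ [0, 7/48) → index 0
j=2: u_2=79/360 ∈ [7/48, 5/16) → index 1
j=3: u_3=109/360 ∈ [7/48, 5/16) → index 1
j=4: u_4=139/360 ∈ [3/8, 9/16) → index 5
j=5: u_5=169/360 ∈ [3/8, 9/16) → index 5
j=6: u_6=199/360 ∈ [3/8, 9/16) → index 5
j=7: u_7=229/360 ∈ [9/16, 11/16) → index 6
j=8: u_8=259/360 ∈ [11/16, 13/16) → index 7
j=9: u_9=289/360 ∈ [11/16, 13/16) → index 7
j=10: u_10=319/360 ∈ [41/48, 15/16) → index 10
j=11: u_11=349/360 ∈ [15/16, 1) → index 11

0 0 1 1 5 5 5 6 7 7 10 11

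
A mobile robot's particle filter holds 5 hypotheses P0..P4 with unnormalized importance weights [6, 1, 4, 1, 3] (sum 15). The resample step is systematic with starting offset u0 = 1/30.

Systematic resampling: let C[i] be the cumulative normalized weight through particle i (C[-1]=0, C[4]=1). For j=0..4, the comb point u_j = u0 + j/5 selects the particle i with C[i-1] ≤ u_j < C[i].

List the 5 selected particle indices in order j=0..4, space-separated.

0 0 1 2 4

C = [2/5, 7/15, 11/15, 4/5, 1]
j=0: u_0=1/30 ∈ [0, 2/5) → index 0
j=1: u_1=7/30 ∈ [0, 2/5) → index 0
j=2: u_2=13/30 ∈ [2/5, 7/15) → index 1
j=3: u_3=19/30 ∈ [7/15, 11/15) → index 2
j=4: u_4=5/6 ∈ [4/5, 1) → index 4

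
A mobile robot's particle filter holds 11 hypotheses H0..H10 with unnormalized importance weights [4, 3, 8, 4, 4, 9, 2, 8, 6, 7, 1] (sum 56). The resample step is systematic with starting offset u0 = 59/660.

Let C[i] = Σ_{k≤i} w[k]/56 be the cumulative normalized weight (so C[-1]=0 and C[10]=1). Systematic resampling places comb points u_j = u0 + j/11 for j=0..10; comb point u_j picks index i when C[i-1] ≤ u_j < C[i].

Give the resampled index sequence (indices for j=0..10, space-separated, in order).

1 2 3 4 5 5 7 7 8 9 10

C = [1/14, 1/8, 15/56, 19/56, 23/56, 4/7, 17/28, 3/4, 6/7, 55/56, 1]
j=0: u_0=59/660 ∈ [1/14, 1/8) → index 1
j=1: u_1=119/660 ∈ [1/8, 15/56) → index 2
j=2: u_2=179/660 ∈ [15/56, 19/56) → index 3
j=3: u_3=239/660 ∈ [19/56, 23/56) → index 4
j=4: u_4=299/660 ∈ [23/56, 4/7) → index 5
j=5: u_5=359/660 ∈ [23/56, 4/7) → index 5
j=6: u_6=419/660 ∈ [17/28, 3/4) → index 7
j=7: u_7=479/660 ∈ [17/28, 3/4) → index 7
j=8: u_8=49/60 ∈ [3/4, 6/7) → index 8
j=9: u_9=599/660 ∈ [6/7, 55/56) → index 9
j=10: u_10=659/660 ∈ [55/56, 1) → index 10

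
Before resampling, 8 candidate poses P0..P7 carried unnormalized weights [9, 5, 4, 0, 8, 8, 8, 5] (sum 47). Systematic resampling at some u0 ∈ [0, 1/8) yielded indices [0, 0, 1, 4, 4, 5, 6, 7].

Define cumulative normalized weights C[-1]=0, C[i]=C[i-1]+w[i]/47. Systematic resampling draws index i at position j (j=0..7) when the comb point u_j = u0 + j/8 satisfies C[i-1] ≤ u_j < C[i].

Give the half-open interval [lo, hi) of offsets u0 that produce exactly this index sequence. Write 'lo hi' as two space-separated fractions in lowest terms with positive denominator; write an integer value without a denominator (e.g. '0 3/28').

C = [9/47, 14/47, 18/47, 18/47, 26/47, 34/47, 42/47, 1]
j=0 picked index 0: u0 ∈ [0, 9/47)
j=1 picked index 0: u0 ∈ [-1/8, 25/376)
j=2 picked index 1: u0 ∈ [-11/188, 9/188)
j=3 picked index 4: u0 ∈ [3/376, 67/376)
j=4 picked index 4: u0 ∈ [-11/94, 5/94)
j=5 picked index 5: u0 ∈ [-27/376, 37/376)
j=6 picked index 6: u0 ∈ [-5/188, 27/188)
j=7 picked index 7: u0 ∈ [7/376, 1/8)
intersection: [7/376, 9/188)

7/376 9/188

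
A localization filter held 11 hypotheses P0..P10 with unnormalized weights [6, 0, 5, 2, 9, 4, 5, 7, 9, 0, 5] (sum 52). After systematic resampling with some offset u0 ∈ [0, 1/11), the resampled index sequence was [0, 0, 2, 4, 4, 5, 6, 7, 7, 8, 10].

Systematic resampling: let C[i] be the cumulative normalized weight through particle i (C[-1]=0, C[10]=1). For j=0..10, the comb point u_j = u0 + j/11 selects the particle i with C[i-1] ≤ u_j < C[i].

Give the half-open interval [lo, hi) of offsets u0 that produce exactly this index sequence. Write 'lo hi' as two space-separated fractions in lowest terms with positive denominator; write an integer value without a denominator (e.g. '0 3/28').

0 1/286

C = [3/26, 3/26, 11/52, 1/4, 11/26, 1/2, 31/52, 19/26, 47/52, 47/52, 1]
j=0 picked index 0: u0 ∈ [0, 3/26)
j=1 picked index 0: u0 ∈ [-1/11, 7/286)
j=2 picked index 2: u0 ∈ [-19/286, 17/572)
j=3 picked index 4: u0 ∈ [-1/44, 43/286)
j=4 picked index 4: u0 ∈ [-5/44, 17/286)
j=5 picked index 5: u0 ∈ [-9/286, 1/22)
j=6 picked index 6: u0 ∈ [-1/22, 29/572)
j=7 picked index 7: u0 ∈ [-23/572, 27/286)
j=8 picked index 7: u0 ∈ [-75/572, 1/286)
j=9 picked index 8: u0 ∈ [-25/286, 49/572)
j=10 picked index 10: u0 ∈ [-3/572, 1/11)
intersection: [0, 1/286)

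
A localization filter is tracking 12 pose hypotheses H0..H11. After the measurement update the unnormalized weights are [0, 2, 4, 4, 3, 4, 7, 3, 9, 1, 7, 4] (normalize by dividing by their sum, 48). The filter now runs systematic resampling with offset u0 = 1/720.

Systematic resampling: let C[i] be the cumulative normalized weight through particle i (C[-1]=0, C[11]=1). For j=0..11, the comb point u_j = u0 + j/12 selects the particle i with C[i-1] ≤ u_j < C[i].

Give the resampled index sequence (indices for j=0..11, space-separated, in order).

1 2 3 4 5 6 7 8 8 9 10 11

C = [0, 1/24, 1/8, 5/24, 13/48, 17/48, 1/2, 9/16, 3/4, 37/48, 11/12, 1]
j=0: u_0=1/720 ∈ [0, 1/24) → index 1
j=1: u_1=61/720 ∈ [1/24, 1/8) → index 2
j=2: u_2=121/720 ∈ [1/8, 5/24) → index 3
j=3: u_3=181/720 ∈ [5/24, 13/48) → index 4
j=4: u_4=241/720 ∈ [13/48, 17/48) → index 5
j=5: u_5=301/720 ∈ [17/48, 1/2) → index 6
j=6: u_6=361/720 ∈ [1/2, 9/16) → index 7
j=7: u_7=421/720 ∈ [9/16, 3/4) → index 8
j=8: u_8=481/720 ∈ [9/16, 3/4) → index 8
j=9: u_9=541/720 ∈ [3/4, 37/48) → index 9
j=10: u_10=601/720 ∈ [37/48, 11/12) → index 10
j=11: u_11=661/720 ∈ [11/12, 1) → index 11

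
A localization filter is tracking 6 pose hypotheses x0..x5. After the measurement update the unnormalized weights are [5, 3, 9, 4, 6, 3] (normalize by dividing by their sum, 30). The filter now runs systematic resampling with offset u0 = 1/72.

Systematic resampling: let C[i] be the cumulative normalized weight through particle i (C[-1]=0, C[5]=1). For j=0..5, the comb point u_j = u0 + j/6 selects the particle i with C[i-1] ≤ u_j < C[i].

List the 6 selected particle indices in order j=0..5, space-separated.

0 1 2 2 3 4

C = [1/6, 4/15, 17/30, 7/10, 9/10, 1]
j=0: u_0=1/72 ∈ [0, 1/6) → index 0
j=1: u_1=13/72 ∈ [1/6, 4/15) → index 1
j=2: u_2=25/72 ∈ [4/15, 17/30) → index 2
j=3: u_3=37/72 ∈ [4/15, 17/30) → index 2
j=4: u_4=49/72 ∈ [17/30, 7/10) → index 3
j=5: u_5=61/72 ∈ [7/10, 9/10) → index 4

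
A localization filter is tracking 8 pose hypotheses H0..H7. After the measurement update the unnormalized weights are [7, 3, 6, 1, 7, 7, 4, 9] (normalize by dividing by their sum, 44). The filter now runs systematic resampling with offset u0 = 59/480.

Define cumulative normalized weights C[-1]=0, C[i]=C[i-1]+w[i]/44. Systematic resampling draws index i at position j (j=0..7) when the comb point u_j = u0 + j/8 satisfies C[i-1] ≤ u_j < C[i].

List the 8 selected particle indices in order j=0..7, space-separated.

0 2 3 4 5 6 7 7

C = [7/44, 5/22, 4/11, 17/44, 6/11, 31/44, 35/44, 1]
j=0: u_0=59/480 ∈ [0, 7/44) → index 0
j=1: u_1=119/480 ∈ [5/22, 4/11) → index 2
j=2: u_2=179/480 ∈ [4/11, 17/44) → index 3
j=3: u_3=239/480 ∈ [17/44, 6/11) → index 4
j=4: u_4=299/480 ∈ [6/11, 31/44) → index 5
j=5: u_5=359/480 ∈ [31/44, 35/44) → index 6
j=6: u_6=419/480 ∈ [35/44, 1) → index 7
j=7: u_7=479/480 ∈ [35/44, 1) → index 7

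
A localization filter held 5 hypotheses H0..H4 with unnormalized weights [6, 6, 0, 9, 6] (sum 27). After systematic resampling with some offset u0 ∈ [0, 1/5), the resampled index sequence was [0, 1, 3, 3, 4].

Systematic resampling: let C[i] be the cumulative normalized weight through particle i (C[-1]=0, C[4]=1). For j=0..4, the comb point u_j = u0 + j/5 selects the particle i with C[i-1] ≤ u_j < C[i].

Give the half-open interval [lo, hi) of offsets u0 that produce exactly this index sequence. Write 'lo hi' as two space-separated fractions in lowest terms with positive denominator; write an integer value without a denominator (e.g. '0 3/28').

2/45 8/45

C = [2/9, 4/9, 4/9, 7/9, 1]
j=0 picked index 0: u0 ∈ [0, 2/9)
j=1 picked index 1: u0 ∈ [1/45, 11/45)
j=2 picked index 3: u0 ∈ [2/45, 17/45)
j=3 picked index 3: u0 ∈ [-7/45, 8/45)
j=4 picked index 4: u0 ∈ [-1/45, 1/5)
intersection: [2/45, 8/45)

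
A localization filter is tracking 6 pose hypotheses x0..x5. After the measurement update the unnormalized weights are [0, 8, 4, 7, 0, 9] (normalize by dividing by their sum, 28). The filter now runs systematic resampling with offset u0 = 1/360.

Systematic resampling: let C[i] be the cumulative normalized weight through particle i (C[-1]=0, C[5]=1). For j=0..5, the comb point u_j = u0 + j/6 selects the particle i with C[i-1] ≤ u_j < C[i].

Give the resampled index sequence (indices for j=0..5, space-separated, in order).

C = [0, 2/7, 3/7, 19/28, 19/28, 1]
j=0: u_0=1/360 ∈ [0, 2/7) → index 1
j=1: u_1=61/360 ∈ [0, 2/7) → index 1
j=2: u_2=121/360 ∈ [2/7, 3/7) → index 2
j=3: u_3=181/360 ∈ [3/7, 19/28) → index 3
j=4: u_4=241/360 ∈ [3/7, 19/28) → index 3
j=5: u_5=301/360 ∈ [19/28, 1) → index 5

1 1 2 3 3 5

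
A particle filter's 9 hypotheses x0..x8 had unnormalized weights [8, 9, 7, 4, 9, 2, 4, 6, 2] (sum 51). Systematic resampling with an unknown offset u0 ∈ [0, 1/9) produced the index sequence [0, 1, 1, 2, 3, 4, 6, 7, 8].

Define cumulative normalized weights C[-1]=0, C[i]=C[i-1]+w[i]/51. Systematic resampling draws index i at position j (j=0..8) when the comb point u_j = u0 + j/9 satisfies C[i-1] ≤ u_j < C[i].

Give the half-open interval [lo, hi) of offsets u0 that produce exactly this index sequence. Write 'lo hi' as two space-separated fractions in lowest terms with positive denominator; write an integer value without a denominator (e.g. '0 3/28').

5/51 16/153

C = [8/51, 1/3, 8/17, 28/51, 37/51, 13/17, 43/51, 49/51, 1]
j=0 picked index 0: u0 ∈ [0, 8/51)
j=1 picked index 1: u0 ∈ [7/153, 2/9)
j=2 picked index 1: u0 ∈ [-10/153, 1/9)
j=3 picked index 2: u0 ∈ [0, 7/51)
j=4 picked index 3: u0 ∈ [4/153, 16/153)
j=5 picked index 4: u0 ∈ [-1/153, 26/153)
j=6 picked index 6: u0 ∈ [5/51, 3/17)
j=7 picked index 7: u0 ∈ [10/153, 28/153)
j=8 picked index 8: u0 ∈ [11/153, 1/9)
intersection: [5/51, 16/153)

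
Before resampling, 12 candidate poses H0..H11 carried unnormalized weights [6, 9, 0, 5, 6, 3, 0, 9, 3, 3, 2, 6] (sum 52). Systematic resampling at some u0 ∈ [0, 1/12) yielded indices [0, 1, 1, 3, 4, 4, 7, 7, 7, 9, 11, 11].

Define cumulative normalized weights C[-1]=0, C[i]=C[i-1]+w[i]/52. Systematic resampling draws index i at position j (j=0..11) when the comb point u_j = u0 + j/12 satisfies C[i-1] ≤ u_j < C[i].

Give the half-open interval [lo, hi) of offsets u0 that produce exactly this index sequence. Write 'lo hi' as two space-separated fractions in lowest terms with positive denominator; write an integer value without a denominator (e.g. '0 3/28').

C = [3/26, 15/52, 15/52, 5/13, 1/2, 29/52, 29/52, 19/26, 41/52, 11/13, 23/26, 1]
j=0 picked index 0: u0 ∈ [0, 3/26)
j=1 picked index 1: u0 ∈ [5/156, 8/39)
j=2 picked index 1: u0 ∈ [-2/39, 19/156)
j=3 picked index 3: u0 ∈ [1/26, 7/52)
j=4 picked index 4: u0 ∈ [2/39, 1/6)
j=5 picked index 4: u0 ∈ [-5/156, 1/12)
j=6 picked index 7: u0 ∈ [3/52, 3/13)
j=7 picked index 7: u0 ∈ [-1/39, 23/156)
j=8 picked index 7: u0 ∈ [-17/156, 5/78)
j=9 picked index 9: u0 ∈ [1/26, 5/52)
j=10 picked index 11: u0 ∈ [2/39, 1/6)
j=11 picked index 11: u0 ∈ [-5/156, 1/12)
intersection: [3/52, 5/78)

3/52 5/78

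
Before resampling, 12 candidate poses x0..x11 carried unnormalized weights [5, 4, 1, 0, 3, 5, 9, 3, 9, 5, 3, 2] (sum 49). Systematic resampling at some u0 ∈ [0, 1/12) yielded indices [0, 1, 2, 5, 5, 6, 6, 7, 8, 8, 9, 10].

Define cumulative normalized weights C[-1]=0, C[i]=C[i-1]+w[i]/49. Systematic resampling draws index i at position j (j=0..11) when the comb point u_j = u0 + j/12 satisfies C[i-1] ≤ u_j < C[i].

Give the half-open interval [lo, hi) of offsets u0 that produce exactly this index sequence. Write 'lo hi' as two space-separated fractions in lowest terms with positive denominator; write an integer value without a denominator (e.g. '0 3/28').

C = [5/49, 9/49, 10/49, 10/49, 13/49, 18/49, 27/49, 30/49, 39/49, 44/49, 47/49, 1]
j=0 picked index 0: u0 ∈ [0, 5/49)
j=1 picked index 1: u0 ∈ [11/588, 59/588)
j=2 picked index 2: u0 ∈ [5/294, 11/294)
j=3 picked index 5: u0 ∈ [3/196, 23/196)
j=4 picked index 5: u0 ∈ [-10/147, 5/147)
j=5 picked index 6: u0 ∈ [-29/588, 79/588)
j=6 picked index 6: u0 ∈ [-13/98, 5/98)
j=7 picked index 7: u0 ∈ [-19/588, 17/588)
j=8 picked index 8: u0 ∈ [-8/147, 19/147)
j=9 picked index 8: u0 ∈ [-27/196, 9/196)
j=10 picked index 9: u0 ∈ [-11/294, 19/294)
j=11 picked index 10: u0 ∈ [-11/588, 25/588)
intersection: [11/588, 17/588)

11/588 17/588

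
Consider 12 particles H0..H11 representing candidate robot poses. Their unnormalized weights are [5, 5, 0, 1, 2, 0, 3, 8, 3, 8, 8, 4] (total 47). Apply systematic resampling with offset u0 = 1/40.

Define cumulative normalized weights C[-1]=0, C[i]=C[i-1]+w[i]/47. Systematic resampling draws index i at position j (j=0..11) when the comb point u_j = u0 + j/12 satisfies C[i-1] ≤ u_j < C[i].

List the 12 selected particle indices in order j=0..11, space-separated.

0 1 1 4 7 7 8 9 9 10 10 11

C = [5/47, 10/47, 10/47, 11/47, 13/47, 13/47, 16/47, 24/47, 27/47, 35/47, 43/47, 1]
j=0: u_0=1/40 ∈ [0, 5/47) → index 0
j=1: u_1=13/120 ∈ [5/47, 10/47) → index 1
j=2: u_2=23/120 ∈ [5/47, 10/47) → index 1
j=3: u_3=11/40 ∈ [11/47, 13/47) → index 4
j=4: u_4=43/120 ∈ [16/47, 24/47) → index 7
j=5: u_5=53/120 ∈ [16/47, 24/47) → index 7
j=6: u_6=21/40 ∈ [24/47, 27/47) → index 8
j=7: u_7=73/120 ∈ [27/47, 35/47) → index 9
j=8: u_8=83/120 ∈ [27/47, 35/47) → index 9
j=9: u_9=31/40 ∈ [35/47, 43/47) → index 10
j=10: u_10=103/120 ∈ [35/47, 43/47) → index 10
j=11: u_11=113/120 ∈ [43/47, 1) → index 11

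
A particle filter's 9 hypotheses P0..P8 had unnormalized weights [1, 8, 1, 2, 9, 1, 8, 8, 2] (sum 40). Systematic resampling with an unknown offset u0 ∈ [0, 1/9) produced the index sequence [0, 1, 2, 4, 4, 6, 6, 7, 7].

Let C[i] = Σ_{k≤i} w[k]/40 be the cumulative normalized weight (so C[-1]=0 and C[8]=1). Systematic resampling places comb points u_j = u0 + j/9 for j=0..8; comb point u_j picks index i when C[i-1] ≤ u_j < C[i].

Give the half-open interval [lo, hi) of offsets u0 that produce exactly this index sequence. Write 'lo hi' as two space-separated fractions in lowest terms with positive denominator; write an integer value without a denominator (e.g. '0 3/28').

C = [1/40, 9/40, 1/4, 3/10, 21/40, 11/20, 3/4, 19/20, 1]
j=0 picked index 0: u0 ∈ [0, 1/40)
j=1 picked index 1: u0 ∈ [-31/360, 41/360)
j=2 picked index 2: u0 ∈ [1/360, 1/36)
j=3 picked index 4: u0 ∈ [-1/30, 23/120)
j=4 picked index 4: u0 ∈ [-13/90, 29/360)
j=5 picked index 6: u0 ∈ [-1/180, 7/36)
j=6 picked index 6: u0 ∈ [-7/60, 1/12)
j=7 picked index 7: u0 ∈ [-1/36, 31/180)
j=8 picked index 7: u0 ∈ [-5/36, 11/180)
intersection: [1/360, 1/40)

1/360 1/40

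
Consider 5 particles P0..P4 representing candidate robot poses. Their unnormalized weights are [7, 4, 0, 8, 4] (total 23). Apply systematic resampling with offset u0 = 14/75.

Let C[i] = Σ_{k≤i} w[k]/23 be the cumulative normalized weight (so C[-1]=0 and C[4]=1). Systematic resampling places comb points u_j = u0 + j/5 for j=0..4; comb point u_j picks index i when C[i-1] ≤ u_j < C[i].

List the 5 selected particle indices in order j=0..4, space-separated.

0 1 3 3 4

C = [7/23, 11/23, 11/23, 19/23, 1]
j=0: u_0=14/75 ∈ [0, 7/23) → index 0
j=1: u_1=29/75 ∈ [7/23, 11/23) → index 1
j=2: u_2=44/75 ∈ [11/23, 19/23) → index 3
j=3: u_3=59/75 ∈ [11/23, 19/23) → index 3
j=4: u_4=74/75 ∈ [19/23, 1) → index 4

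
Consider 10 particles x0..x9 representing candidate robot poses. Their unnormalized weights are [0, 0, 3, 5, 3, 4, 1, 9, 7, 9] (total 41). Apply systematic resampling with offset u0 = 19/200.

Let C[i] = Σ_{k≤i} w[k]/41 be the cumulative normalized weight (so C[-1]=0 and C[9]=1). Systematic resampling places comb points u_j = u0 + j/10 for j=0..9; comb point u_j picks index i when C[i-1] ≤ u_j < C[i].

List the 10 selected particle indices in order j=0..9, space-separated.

3 3 5 7 7 7 8 9 9 9

C = [0, 0, 3/41, 8/41, 11/41, 15/41, 16/41, 25/41, 32/41, 1]
j=0: u_0=19/200 ∈ [3/41, 8/41) → index 3
j=1: u_1=39/200 ∈ [3/41, 8/41) → index 3
j=2: u_2=59/200 ∈ [11/41, 15/41) → index 5
j=3: u_3=79/200 ∈ [16/41, 25/41) → index 7
j=4: u_4=99/200 ∈ [16/41, 25/41) → index 7
j=5: u_5=119/200 ∈ [16/41, 25/41) → index 7
j=6: u_6=139/200 ∈ [25/41, 32/41) → index 8
j=7: u_7=159/200 ∈ [32/41, 1) → index 9
j=8: u_8=179/200 ∈ [32/41, 1) → index 9
j=9: u_9=199/200 ∈ [32/41, 1) → index 9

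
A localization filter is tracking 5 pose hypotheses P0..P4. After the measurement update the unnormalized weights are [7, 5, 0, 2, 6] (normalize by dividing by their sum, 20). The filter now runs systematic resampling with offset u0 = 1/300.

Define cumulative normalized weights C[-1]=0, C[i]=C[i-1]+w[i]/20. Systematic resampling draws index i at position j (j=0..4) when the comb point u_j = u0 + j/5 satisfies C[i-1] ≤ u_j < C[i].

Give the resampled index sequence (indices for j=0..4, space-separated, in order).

0 0 1 3 4

C = [7/20, 3/5, 3/5, 7/10, 1]
j=0: u_0=1/300 ∈ [0, 7/20) → index 0
j=1: u_1=61/300 ∈ [0, 7/20) → index 0
j=2: u_2=121/300 ∈ [7/20, 3/5) → index 1
j=3: u_3=181/300 ∈ [3/5, 7/10) → index 3
j=4: u_4=241/300 ∈ [7/10, 1) → index 4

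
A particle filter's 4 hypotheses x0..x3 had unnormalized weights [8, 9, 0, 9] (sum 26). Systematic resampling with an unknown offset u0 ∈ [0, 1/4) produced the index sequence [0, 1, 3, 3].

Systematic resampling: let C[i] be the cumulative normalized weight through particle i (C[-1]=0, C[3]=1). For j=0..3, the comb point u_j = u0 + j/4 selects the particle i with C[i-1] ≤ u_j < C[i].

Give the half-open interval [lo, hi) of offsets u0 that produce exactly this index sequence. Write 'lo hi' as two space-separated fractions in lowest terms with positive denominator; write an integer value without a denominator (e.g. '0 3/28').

2/13 1/4

C = [4/13, 17/26, 17/26, 1]
j=0 picked index 0: u0 ∈ [0, 4/13)
j=1 picked index 1: u0 ∈ [3/52, 21/52)
j=2 picked index 3: u0 ∈ [2/13, 1/2)
j=3 picked index 3: u0 ∈ [-5/52, 1/4)
intersection: [2/13, 1/4)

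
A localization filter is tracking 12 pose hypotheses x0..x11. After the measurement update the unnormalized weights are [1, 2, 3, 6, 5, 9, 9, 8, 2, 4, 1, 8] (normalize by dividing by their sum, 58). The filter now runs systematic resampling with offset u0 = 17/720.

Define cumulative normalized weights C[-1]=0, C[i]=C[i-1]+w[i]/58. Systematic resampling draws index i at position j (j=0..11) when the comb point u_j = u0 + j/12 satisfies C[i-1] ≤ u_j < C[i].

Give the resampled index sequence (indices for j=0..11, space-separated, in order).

C = [1/58, 3/58, 3/29, 6/29, 17/58, 13/29, 35/58, 43/58, 45/58, 49/58, 25/29, 1]
j=0: u_0=17/720 ∈ [1/58, 3/58) → index 1
j=1: u_1=77/720 ∈ [3/29, 6/29) → index 3
j=2: u_2=137/720 ∈ [3/29, 6/29) → index 3
j=3: u_3=197/720 ∈ [6/29, 17/58) → index 4
j=4: u_4=257/720 ∈ [17/58, 13/29) → index 5
j=5: u_5=317/720 ∈ [17/58, 13/29) → index 5
j=6: u_6=377/720 ∈ [13/29, 35/58) → index 6
j=7: u_7=437/720 ∈ [35/58, 43/58) → index 7
j=8: u_8=497/720 ∈ [35/58, 43/58) → index 7
j=9: u_9=557/720 ∈ [43/58, 45/58) → index 8
j=10: u_10=617/720 ∈ [49/58, 25/29) → index 10
j=11: u_11=677/720 ∈ [25/29, 1) → index 11

1 3 3 4 5 5 6 7 7 8 10 11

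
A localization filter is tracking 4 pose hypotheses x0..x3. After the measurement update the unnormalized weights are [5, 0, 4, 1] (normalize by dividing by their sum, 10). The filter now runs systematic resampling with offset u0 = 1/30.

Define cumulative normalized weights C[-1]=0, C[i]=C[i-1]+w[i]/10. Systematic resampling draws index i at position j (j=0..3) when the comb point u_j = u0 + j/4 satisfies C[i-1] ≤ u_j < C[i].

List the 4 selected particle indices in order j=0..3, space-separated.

C = [1/2, 1/2, 9/10, 1]
j=0: u_0=1/30 ∈ [0, 1/2) → index 0
j=1: u_1=17/60 ∈ [0, 1/2) → index 0
j=2: u_2=8/15 ∈ [1/2, 9/10) → index 2
j=3: u_3=47/60 ∈ [1/2, 9/10) → index 2

0 0 2 2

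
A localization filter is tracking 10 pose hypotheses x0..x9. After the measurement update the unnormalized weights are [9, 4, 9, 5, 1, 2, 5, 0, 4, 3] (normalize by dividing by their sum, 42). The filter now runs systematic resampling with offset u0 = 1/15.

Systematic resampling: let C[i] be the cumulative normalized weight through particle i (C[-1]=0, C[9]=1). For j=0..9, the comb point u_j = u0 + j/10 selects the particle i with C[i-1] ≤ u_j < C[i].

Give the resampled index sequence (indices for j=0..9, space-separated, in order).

C = [3/14, 13/42, 11/21, 9/14, 2/3, 5/7, 5/6, 5/6, 13/14, 1]
j=0: u_0=1/15 ∈ [0, 3/14) → index 0
j=1: u_1=1/6 ∈ [0, 3/14) → index 0
j=2: u_2=4/15 ∈ [3/14, 13/42) → index 1
j=3: u_3=11/30 ∈ [13/42, 11/21) → index 2
j=4: u_4=7/15 ∈ [13/42, 11/21) → index 2
j=5: u_5=17/30 ∈ [11/21, 9/14) → index 3
j=6: u_6=2/3 ∈ [2/3, 5/7) → index 5
j=7: u_7=23/30 ∈ [5/7, 5/6) → index 6
j=8: u_8=13/15 ∈ [5/6, 13/14) → index 8
j=9: u_9=29/30 ∈ [13/14, 1) → index 9

0 0 1 2 2 3 5 6 8 9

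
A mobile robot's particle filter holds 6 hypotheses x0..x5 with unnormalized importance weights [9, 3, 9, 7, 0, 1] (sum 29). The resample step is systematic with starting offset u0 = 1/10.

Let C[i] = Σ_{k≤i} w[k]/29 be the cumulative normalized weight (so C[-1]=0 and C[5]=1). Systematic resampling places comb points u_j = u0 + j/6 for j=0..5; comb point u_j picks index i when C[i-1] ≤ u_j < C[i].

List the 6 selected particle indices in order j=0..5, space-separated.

C = [9/29, 12/29, 21/29, 28/29, 28/29, 1]
j=0: u_0=1/10 ∈ [0, 9/29) → index 0
j=1: u_1=4/15 ∈ [0, 9/29) → index 0
j=2: u_2=13/30 ∈ [12/29, 21/29) → index 2
j=3: u_3=3/5 ∈ [12/29, 21/29) → index 2
j=4: u_4=23/30 ∈ [21/29, 28/29) → index 3
j=5: u_5=14/15 ∈ [21/29, 28/29) → index 3

0 0 2 2 3 3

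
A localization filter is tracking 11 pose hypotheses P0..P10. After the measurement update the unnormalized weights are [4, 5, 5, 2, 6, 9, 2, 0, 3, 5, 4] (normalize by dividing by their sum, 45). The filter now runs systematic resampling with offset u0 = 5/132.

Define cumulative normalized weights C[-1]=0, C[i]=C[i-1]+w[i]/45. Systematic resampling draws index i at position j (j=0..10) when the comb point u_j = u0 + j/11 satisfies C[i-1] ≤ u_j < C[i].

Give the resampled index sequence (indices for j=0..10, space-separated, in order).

0 1 2 2 4 5 5 5 8 9 10

C = [4/45, 1/5, 14/45, 16/45, 22/45, 31/45, 11/15, 11/15, 4/5, 41/45, 1]
j=0: u_0=5/132 ∈ [0, 4/45) → index 0
j=1: u_1=17/132 ∈ [4/45, 1/5) → index 1
j=2: u_2=29/132 ∈ [1/5, 14/45) → index 2
j=3: u_3=41/132 ∈ [1/5, 14/45) → index 2
j=4: u_4=53/132 ∈ [16/45, 22/45) → index 4
j=5: u_5=65/132 ∈ [22/45, 31/45) → index 5
j=6: u_6=7/12 ∈ [22/45, 31/45) → index 5
j=7: u_7=89/132 ∈ [22/45, 31/45) → index 5
j=8: u_8=101/132 ∈ [11/15, 4/5) → index 8
j=9: u_9=113/132 ∈ [4/5, 41/45) → index 9
j=10: u_10=125/132 ∈ [41/45, 1) → index 10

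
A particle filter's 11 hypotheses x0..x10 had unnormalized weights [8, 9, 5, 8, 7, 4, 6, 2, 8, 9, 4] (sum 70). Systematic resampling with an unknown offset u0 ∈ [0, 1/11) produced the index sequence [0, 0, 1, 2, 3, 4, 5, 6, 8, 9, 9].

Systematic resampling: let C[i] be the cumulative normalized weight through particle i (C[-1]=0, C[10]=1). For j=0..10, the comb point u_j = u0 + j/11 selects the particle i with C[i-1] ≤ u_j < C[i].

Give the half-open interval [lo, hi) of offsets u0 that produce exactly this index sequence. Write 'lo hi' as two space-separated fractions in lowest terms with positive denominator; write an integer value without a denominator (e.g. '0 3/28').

C = [4/35, 17/70, 11/35, 3/7, 37/70, 41/70, 47/70, 7/10, 57/70, 33/35, 1]
j=0 picked index 0: u0 ∈ [0, 4/35)
j=1 picked index 0: u0 ∈ [-1/11, 9/385)
j=2 picked index 1: u0 ∈ [-26/385, 47/770)
j=3 picked index 2: u0 ∈ [-23/770, 16/385)
j=4 picked index 3: u0 ∈ [-19/385, 5/77)
j=5 picked index 4: u0 ∈ [-2/77, 57/770)
j=6 picked index 5: u0 ∈ [-13/770, 31/770)
j=7 picked index 6: u0 ∈ [-39/770, 27/770)
j=8 picked index 8: u0 ∈ [-3/110, 67/770)
j=9 picked index 9: u0 ∈ [-3/770, 48/385)
j=10 picked index 9: u0 ∈ [-73/770, 13/385)
intersection: [0, 9/385)

0 9/385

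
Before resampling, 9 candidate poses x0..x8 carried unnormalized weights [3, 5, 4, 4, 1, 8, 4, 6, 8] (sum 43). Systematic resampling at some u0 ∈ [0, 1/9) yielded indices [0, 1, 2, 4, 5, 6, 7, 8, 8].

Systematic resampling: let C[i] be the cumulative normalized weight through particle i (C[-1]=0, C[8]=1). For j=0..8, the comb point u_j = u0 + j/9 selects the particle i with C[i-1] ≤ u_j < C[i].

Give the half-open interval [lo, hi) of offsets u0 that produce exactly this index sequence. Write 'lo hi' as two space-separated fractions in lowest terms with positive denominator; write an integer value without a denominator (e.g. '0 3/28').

C = [3/43, 8/43, 12/43, 16/43, 17/43, 25/43, 29/43, 35/43, 1]
j=0 picked index 0: u0 ∈ [0, 3/43)
j=1 picked index 1: u0 ∈ [-16/387, 29/387)
j=2 picked index 2: u0 ∈ [-14/387, 22/387)
j=3 picked index 4: u0 ∈ [5/129, 8/129)
j=4 picked index 5: u0 ∈ [-19/387, 53/387)
j=5 picked index 6: u0 ∈ [10/387, 46/387)
j=6 picked index 7: u0 ∈ [1/129, 19/129)
j=7 picked index 8: u0 ∈ [14/387, 2/9)
j=8 picked index 8: u0 ∈ [-29/387, 1/9)
intersection: [5/129, 22/387)

5/129 22/387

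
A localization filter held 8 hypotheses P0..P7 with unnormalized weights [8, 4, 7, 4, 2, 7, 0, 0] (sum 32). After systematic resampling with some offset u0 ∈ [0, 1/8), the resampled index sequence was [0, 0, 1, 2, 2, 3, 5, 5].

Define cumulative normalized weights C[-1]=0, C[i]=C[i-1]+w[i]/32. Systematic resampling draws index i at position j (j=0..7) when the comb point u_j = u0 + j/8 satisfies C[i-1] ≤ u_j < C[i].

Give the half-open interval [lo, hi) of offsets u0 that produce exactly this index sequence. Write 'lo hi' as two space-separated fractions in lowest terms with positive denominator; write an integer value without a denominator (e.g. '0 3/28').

C = [1/4, 3/8, 19/32, 23/32, 25/32, 1, 1, 1]
j=0 picked index 0: u0 ∈ [0, 1/4)
j=1 picked index 0: u0 ∈ [-1/8, 1/8)
j=2 picked index 1: u0 ∈ [0, 1/8)
j=3 picked index 2: u0 ∈ [0, 7/32)
j=4 picked index 2: u0 ∈ [-1/8, 3/32)
j=5 picked index 3: u0 ∈ [-1/32, 3/32)
j=6 picked index 5: u0 ∈ [1/32, 1/4)
j=7 picked index 5: u0 ∈ [-3/32, 1/8)
intersection: [1/32, 3/32)

1/32 3/32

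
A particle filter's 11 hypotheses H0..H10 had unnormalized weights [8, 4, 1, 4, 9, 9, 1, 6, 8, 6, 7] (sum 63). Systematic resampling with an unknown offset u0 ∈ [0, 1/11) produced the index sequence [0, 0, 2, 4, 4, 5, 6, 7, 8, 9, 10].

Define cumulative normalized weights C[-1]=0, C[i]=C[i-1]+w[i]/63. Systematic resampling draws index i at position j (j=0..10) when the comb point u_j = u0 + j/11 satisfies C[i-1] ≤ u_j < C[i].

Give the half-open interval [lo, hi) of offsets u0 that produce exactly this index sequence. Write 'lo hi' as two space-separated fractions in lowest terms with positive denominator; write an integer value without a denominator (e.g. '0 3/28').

1/99 17/693

C = [8/63, 4/21, 13/63, 17/63, 26/63, 5/9, 4/7, 2/3, 50/63, 8/9, 1]
j=0 picked index 0: u0 ∈ [0, 8/63)
j=1 picked index 0: u0 ∈ [-1/11, 25/693)
j=2 picked index 2: u0 ∈ [2/231, 17/693)
j=3 picked index 4: u0 ∈ [-2/693, 97/693)
j=4 picked index 4: u0 ∈ [-65/693, 34/693)
j=5 picked index 5: u0 ∈ [-29/693, 10/99)
j=6 picked index 6: u0 ∈ [1/99, 2/77)
j=7 picked index 7: u0 ∈ [-5/77, 1/33)
j=8 picked index 8: u0 ∈ [-2/33, 46/693)
j=9 picked index 9: u0 ∈ [-17/693, 7/99)
j=10 picked index 10: u0 ∈ [-2/99, 1/11)
intersection: [1/99, 17/693)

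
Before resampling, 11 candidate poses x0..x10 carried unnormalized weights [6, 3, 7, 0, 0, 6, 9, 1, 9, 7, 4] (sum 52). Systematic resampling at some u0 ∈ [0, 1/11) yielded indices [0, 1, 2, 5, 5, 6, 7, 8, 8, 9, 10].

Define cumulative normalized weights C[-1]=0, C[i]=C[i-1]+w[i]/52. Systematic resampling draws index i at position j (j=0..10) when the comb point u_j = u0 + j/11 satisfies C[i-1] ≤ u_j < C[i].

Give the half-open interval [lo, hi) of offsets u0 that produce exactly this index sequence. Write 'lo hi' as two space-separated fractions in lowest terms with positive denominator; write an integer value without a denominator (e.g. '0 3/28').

C = [3/26, 9/52, 4/13, 4/13, 4/13, 11/26, 31/52, 8/13, 41/52, 12/13, 1]
j=0 picked index 0: u0 ∈ [0, 3/26)
j=1 picked index 1: u0 ∈ [7/286, 47/572)
j=2 picked index 2: u0 ∈ [-5/572, 18/143)
j=3 picked index 5: u0 ∈ [5/143, 43/286)
j=4 picked index 5: u0 ∈ [-8/143, 17/286)
j=5 picked index 6: u0 ∈ [-9/286, 81/572)
j=6 picked index 7: u0 ∈ [29/572, 10/143)
j=7 picked index 8: u0 ∈ [-3/143, 87/572)
j=8 picked index 8: u0 ∈ [-16/143, 35/572)
j=9 picked index 9: u0 ∈ [-17/572, 15/143)
j=10 picked index 10: u0 ∈ [2/143, 1/11)
intersection: [29/572, 17/286)

29/572 17/286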